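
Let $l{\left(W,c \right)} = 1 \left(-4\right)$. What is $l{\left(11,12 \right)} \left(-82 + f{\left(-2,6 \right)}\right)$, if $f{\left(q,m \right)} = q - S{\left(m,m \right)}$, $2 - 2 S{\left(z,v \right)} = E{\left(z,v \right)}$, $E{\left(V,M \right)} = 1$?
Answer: $338$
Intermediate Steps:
$S{\left(z,v \right)} = \frac{1}{2}$ ($S{\left(z,v \right)} = 1 - \frac{1}{2} = \frac{1}{2}$)
$l{\left(W,c \right)} = -4$
$f{\left(q,m \right)} = - \frac{1}{2} + q$ ($f{\left(q,m \right)} = q - \frac{1}{2} = - \frac{1}{2} + q$)
$l{\left(11,12 \right)} \left(-82 + f{\left(-2,6 \right)}\right) = - 4 \left(-82 - \frac{5}{2}\right) = \left(-4\right) \left(- \frac{169}{2}\right) = 338$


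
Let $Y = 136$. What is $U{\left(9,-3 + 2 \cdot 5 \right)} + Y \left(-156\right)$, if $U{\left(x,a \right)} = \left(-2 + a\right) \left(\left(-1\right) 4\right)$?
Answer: $-21236$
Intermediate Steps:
$U{\left(x,a \right)} = 8 - 4 a$ ($U{\left(x,a \right)} = \left(-2 + a\right) \left(-4\right) = 8 - 4 a$)
$U{\left(9,-3 + 2 \cdot 5 \right)} + Y \left(-156\right) = \left(8 - 4 \left(-3 + 2 \cdot 5\right)\right) + 136 \left(-156\right) = \left(8 - 4 \left(-3 + 10\right)\right) - 21216 = \left(8 - 28\right) - 21216 = -20 - 21216 = -21236$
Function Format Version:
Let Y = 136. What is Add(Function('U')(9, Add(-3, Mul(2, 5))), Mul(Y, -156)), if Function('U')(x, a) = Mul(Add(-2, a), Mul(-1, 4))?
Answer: -21236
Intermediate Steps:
Function('U')(x, a) = Add(8, Mul(-4, a)) (Function('U')(x, a) = Mul(Add(-2, a), -4) = Add(8, Mul(-4, a)))
Add(Function('U')(9, Add(-3, Mul(2, 5))), Mul(Y, -156)) = Add(Add(8, Mul(-4, Add(-3, Mul(2, 5)))), Mul(136, -156)) = Add(Add(8, Mul(-4, Add(-3, 10))), -21216) = Add(Add(8, Mul(-4, 7)), -21216) = Add(Add(8, -28), -21216) = Add(-20, -21216) = -21236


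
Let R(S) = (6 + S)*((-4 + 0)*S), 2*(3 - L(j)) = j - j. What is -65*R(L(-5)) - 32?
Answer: 6988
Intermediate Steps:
L(j) = 3 (L(j) = 3 - (j - j)/2 = 3 - ½*0 = 3 + 0 = 3)
R(S) = -4*S*(6 + S) (R(S) = (6 + S)*(-4*S) = -4*S*(6 + S))
-65*R(L(-5)) - 32 = -(-260)*3*(6 + 3) - 32 = -(-260)*3*9 - 32 = -65*(-108) - 32 = 7020 - 32 = 6988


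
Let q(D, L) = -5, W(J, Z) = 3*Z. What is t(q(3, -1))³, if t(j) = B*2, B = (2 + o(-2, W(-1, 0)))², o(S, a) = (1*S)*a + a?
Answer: 512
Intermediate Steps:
o(S, a) = a + S*a (o(S, a) = S*a + a = a + S*a)
B = 4 (B = (2 + (3*0)*(1 - 2))² = (2 + 0*(-1))² = (2 + 0)² = 2² = 4)
t(j) = 8 (t(j) = 4*2 = 8)
t(q(3, -1))³ = 8³ = 512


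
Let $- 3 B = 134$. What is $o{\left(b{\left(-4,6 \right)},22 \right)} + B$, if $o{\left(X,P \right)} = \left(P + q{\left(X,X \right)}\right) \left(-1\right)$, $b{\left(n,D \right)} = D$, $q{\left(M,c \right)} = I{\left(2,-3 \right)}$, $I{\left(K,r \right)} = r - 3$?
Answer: $- \frac{182}{3} \approx -60.667$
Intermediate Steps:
$B = - \frac{134}{3}$ ($B = \left(- \frac{1}{3}\right) 134 = - \frac{134}{3} \approx -44.667$)
$I{\left(K,r \right)} = -3 + r$
$q{\left(M,c \right)} = -6$ ($q{\left(M,c \right)} = -3 - 3 = -6$)
$o{\left(X,P \right)} = 6 - P$ ($o{\left(X,P \right)} = \left(P - 6\right) \left(-1\right) = \left(-6 + P\right) \left(-1\right) = 6 - P$)
$o{\left(b{\left(-4,6 \right)},22 \right)} + B = \left(6 - 22\right) - \frac{134}{3} = -16 - \frac{134}{3} = - \frac{182}{3}$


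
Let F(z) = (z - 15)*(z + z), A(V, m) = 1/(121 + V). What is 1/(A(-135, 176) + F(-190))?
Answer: 14/1090599 ≈ 1.2837e-5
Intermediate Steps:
F(z) = 2*z*(-15 + z) (F(z) = (-15 + z)*(2*z) = 2*z*(-15 + z))
1/(A(-135, 176) + F(-190)) = 1/(1/(121 - 135) + 2*(-190)*(-15 - 190)) = 1/(1/(-14) + 2*(-190)*(-205)) = 1/(-1/14 + 77900) = 1/(1090599/14) = 14/1090599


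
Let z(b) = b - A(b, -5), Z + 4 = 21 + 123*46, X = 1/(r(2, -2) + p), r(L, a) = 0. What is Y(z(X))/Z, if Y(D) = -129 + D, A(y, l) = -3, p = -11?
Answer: -1387/62425 ≈ -0.022219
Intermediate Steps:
X = -1/11 (X = 1/(0 - 11) = 1/(-11) = -1/11 ≈ -0.090909)
Z = 5675 (Z = -4 + (21 + 123*46) = -4 + (21 + 5658) = -4 + 5679 = 5675)
z(b) = 3 + b (z(b) = b - 1*(-3) = b + 3 = 3 + b)
Y(z(X))/Z = (-129 + (3 - 1/11))/5675 = (-129 + 32/11)*(1/5675) = -1387/11*1/5675 = -1387/62425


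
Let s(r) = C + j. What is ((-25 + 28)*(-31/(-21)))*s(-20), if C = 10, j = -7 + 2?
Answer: 155/7 ≈ 22.143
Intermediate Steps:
j = -5
s(r) = 5 (s(r) = 10 - 5 = 5)
((-25 + 28)*(-31/(-21)))*s(-20) = ((-25 + 28)*(-31/(-21)))*5 = (3*(-31*(-1/21)))*5 = (3*(31/21))*5 = (31/7)*5 = 155/7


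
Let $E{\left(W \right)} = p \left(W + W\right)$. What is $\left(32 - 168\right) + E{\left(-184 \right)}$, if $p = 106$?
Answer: $-39144$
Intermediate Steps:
$E{\left(W \right)} = 212 W$ ($E{\left(W \right)} = 106 \left(W + W\right) = 106 \cdot 2 W = 212 W$)
$\left(32 - 168\right) + E{\left(-184 \right)} = \left(32 - 168\right) + 212 \left(-184\right) = \left(32 - 168\right) - 39008 = -136 - 39008 = -39144$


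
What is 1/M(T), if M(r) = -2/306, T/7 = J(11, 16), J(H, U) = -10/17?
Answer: -153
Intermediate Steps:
J(H, U) = -10/17 (J(H, U) = -10*1/17 = -10/17)
T = -70/17 (T = 7*(-10/17) = -70/17 ≈ -4.1176)
M(r) = -1/153 (M(r) = -2*1/306 = -1/153)
1/M(T) = 1/(-1/153) = -153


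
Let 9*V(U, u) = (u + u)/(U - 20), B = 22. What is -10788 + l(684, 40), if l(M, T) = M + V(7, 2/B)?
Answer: -13003850/1287 ≈ -10104.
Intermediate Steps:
V(U, u) = 2*u/(9*(-20 + U)) (V(U, u) = ((u + u)/(U - 20))/9 = ((2*u)/(-20 + U))/9 = (2*u/(-20 + U))/9 = 2*u/(9*(-20 + U)))
l(M, T) = -2/1287 + M (l(M, T) = M + 2*(2/22)/(9*(-20 + 7)) = M + (2/9)*(2*(1/22))/(-13) = M + (2/9)*(1/11)*(-1/13) = M - 2/1287 = -2/1287 + M)
-10788 + l(684, 40) = -10788 + (-2/1287 + 684) = -10788 + 880306/1287 = -13003850/1287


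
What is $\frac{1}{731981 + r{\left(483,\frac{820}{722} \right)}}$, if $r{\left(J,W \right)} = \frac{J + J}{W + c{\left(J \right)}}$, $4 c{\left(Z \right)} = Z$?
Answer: $\frac{176003}{128832246847} \approx 1.3661 \cdot 10^{-6}$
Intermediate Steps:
$c{\left(Z \right)} = \frac{Z}{4}$
$r{\left(J,W \right)} = \frac{2 J}{W + \frac{J}{4}}$ ($r{\left(J,W \right)} = \frac{J + J}{W + \frac{J}{4}} = \frac{2 J}{W + \frac{J}{4}}$)
$\frac{1}{731981 + r{\left(483,\frac{820}{722} \right)}} = \frac{1}{731981 + 8 \cdot 483 \frac{1}{483 + 4 \cdot \frac{820}{722}}} = \frac{1}{731981 + 8 \cdot 483 \frac{1}{483 + 4 \cdot 820 \cdot \frac{1}{722}}} = \frac{1}{731981 + 8 \cdot 483 \frac{1}{483 + 4 \cdot \frac{410}{361}}} = \frac{1}{731981 + 8 \cdot 483 \frac{1}{483 + \frac{1640}{361}}} = \frac{1}{731981 + 8 \cdot 483 \frac{1}{\frac{176003}{361}}} = \frac{1}{731981 + 8 \cdot 483 \cdot \frac{361}{176003}} = \frac{1}{731981 + \frac{1394904}{176003}} = \frac{1}{\frac{128832246847}{176003}} = \frac{176003}{128832246847}$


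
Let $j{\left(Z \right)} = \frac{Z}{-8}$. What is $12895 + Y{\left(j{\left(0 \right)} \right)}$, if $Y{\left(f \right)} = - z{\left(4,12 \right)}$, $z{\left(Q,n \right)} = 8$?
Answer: $12887$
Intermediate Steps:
$j{\left(Z \right)} = - \frac{Z}{8}$ ($j{\left(Z \right)} = Z \left(- \frac{1}{8}\right) = - \frac{Z}{8}$)
$Y{\left(f \right)} = -8$ ($Y{\left(f \right)} = \left(-1\right) 8 = -8$)
$12895 + Y{\left(j{\left(0 \right)} \right)} = 12895 - 8 = 12887$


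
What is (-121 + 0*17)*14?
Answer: -1694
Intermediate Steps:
(-121 + 0*17)*14 = (-121 + 0)*14 = -121*14 = -1694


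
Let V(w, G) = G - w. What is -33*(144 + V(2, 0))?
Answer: -4686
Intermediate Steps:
-33*(144 + V(2, 0)) = -33*(144 + (0 - 1*2)) = -33*(144 + (0 - 2)) = -33*(144 - 2) = -33*142 = -4686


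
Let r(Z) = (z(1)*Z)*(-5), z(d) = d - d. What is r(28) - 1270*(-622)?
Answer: 789940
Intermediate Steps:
z(d) = 0
r(Z) = 0 (r(Z) = (0*Z)*(-5) = 0*(-5) = 0)
r(28) - 1270*(-622) = 0 - 1270*(-622) = 0 + 789940 = 789940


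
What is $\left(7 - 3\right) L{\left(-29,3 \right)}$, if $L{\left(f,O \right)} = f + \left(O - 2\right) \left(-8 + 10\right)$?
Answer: $-108$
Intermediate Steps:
$L{\left(f,O \right)} = -4 + f + 2 O$ ($L{\left(f,O \right)} = f + \left(-2 + O\right) 2 = f + \left(-4 + 2 O\right) = -4 + f + 2 O$)
$\left(7 - 3\right) L{\left(-29,3 \right)} = \left(7 - 3\right) \left(-4 - 29 + 2 \cdot 3\right) = 4 \left(-4 - 29 + 6\right) = 4 \left(-27\right) = -108$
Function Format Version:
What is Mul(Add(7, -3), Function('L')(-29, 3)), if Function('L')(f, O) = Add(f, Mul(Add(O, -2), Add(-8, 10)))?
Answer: -108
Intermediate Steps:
Function('L')(f, O) = Add(-4, f, Mul(2, O)) (Function('L')(f, O) = Add(f, Mul(Add(-2, O), 2)) = Add(f, Add(-4, Mul(2, O))) = Add(-4, f, Mul(2, O)))
Mul(Add(7, -3), Function('L')(-29, 3)) = Mul(Add(7, -3), Add(-4, -29, Mul(2, 3))) = Mul(4, Add(-4, -29, 6)) = Mul(4, -27) = -108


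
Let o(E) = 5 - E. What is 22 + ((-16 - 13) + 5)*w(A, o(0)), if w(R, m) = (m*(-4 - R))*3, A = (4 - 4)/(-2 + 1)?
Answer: 1462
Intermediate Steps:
A = 0 (A = 0/(-1) = 0*(-1) = 0)
w(R, m) = 3*m*(-4 - R)
22 + ((-16 - 13) + 5)*w(A, o(0)) = 22 + ((-16 - 13) + 5)*(-3*(5 - 1*0)*(4 + 0)) = 22 + (-29 + 5)*(-3*(5 + 0)*4) = 22 - (-72)*5*4 = 22 - 24*(-60) = 22 + 1440 = 1462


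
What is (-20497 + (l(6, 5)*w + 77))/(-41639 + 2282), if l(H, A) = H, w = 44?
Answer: 20156/39357 ≈ 0.51213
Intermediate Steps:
(-20497 + (l(6, 5)*w + 77))/(-41639 + 2282) = (-20497 + (6*44 + 77))/(-41639 + 2282) = (-20497 + (264 + 77))/(-39357) = (-20497 + 341)*(-1/39357) = -20156*(-1/39357) = 20156/39357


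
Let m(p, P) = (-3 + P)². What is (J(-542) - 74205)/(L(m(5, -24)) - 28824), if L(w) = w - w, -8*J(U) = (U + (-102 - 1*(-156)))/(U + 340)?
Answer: 14989471/5822448 ≈ 2.5744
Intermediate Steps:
J(U) = -(54 + U)/(8*(340 + U)) (J(U) = -(U + (-102 - 1*(-156)))/(8*(U + 340)) = -(U + (-102 + 156))/(8*(340 + U)) = -(U + 54)/(8*(340 + U)) = -(54 + U)/(8*(340 + U)))
L(w) = 0
(J(-542) - 74205)/(L(m(5, -24)) - 28824) = ((-54 - 1*(-542))/(8*(340 - 542)) - 74205)/(0 - 28824) = ((⅛)*(-54 + 542)/(-202) - 74205)/(-28824) = ((⅛)*(-1/202)*488 - 74205)*(-1/28824) = (-61/202 - 74205)*(-1/28824) = -14989471/202*(-1/28824) = 14989471/5822448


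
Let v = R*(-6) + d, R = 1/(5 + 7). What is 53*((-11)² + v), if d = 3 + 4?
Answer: 13515/2 ≈ 6757.5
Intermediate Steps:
d = 7
R = 1/12 ≈ 0.083333
v = 13/2 (v = (1/12)*(-6) + 7 = -½ + 7 = 13/2 ≈ 6.5000)
53*((-11)² + v) = 53*((-11)² + 13/2) = 53*(121 + 13/2) = 53*(255/2) = 13515/2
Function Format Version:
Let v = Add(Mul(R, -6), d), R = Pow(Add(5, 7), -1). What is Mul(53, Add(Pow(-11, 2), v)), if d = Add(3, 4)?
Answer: Rational(13515, 2) ≈ 6757.5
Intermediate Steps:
d = 7
R = Rational(1, 12) (R = Pow(12, -1) = Rational(1, 12) ≈ 0.083333)
v = Rational(13, 2) (v = Add(Mul(Rational(1, 12), -6), 7) = Add(Rational(-1, 2), 7) = Rational(13, 2) ≈ 6.5000)
Mul(53, Add(Pow(-11, 2), v)) = Mul(53, Add(Pow(-11, 2), Rational(13, 2))) = Mul(53, Add(121, Rational(13, 2))) = Mul(53, Rational(255, 2)) = Rational(13515, 2)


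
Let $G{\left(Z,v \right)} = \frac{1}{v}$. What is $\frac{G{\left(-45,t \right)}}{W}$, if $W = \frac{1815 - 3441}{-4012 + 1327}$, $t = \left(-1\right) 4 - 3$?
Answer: $- \frac{895}{3794} \approx -0.2359$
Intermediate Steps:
$t = -7$ ($t = -4 - 3 = -7$)
$W = \frac{542}{895}$ ($W = - \frac{1626}{-2685} = \left(-1626\right) \left(- \frac{1}{2685}\right) = \frac{542}{895} \approx 0.60559$)
$\frac{G{\left(-45,t \right)}}{W} = \frac{1}{\left(-7\right) \frac{542}{895}} = \left(- \frac{1}{7}\right) \frac{895}{542} = - \frac{895}{3794}$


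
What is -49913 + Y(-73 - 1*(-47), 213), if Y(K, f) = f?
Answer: -49700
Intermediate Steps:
-49913 + Y(-73 - 1*(-47), 213) = -49913 + 213 = -49700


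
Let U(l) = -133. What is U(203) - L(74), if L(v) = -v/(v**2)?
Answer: -9841/74 ≈ -132.99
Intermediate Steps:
L(v) = -1/v (L(v) = -v/v**2 = -1/v)
U(203) - L(74) = -133 - (-1)/74 = -133 - 1*(-1/74) = -133 + 1/74 = -9841/74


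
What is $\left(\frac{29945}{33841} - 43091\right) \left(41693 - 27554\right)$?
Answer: $- \frac{20617667753454}{33841} \approx -6.0925 \cdot 10^{8}$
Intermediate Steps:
$\left(\frac{29945}{33841} - 43091\right) \left(41693 - 27554\right) = \left(29945 \cdot \frac{1}{33841} - 43091\right) 14139 = \left(\frac{29945}{33841} - 43091\right) 14139 = \left(- \frac{1458212586}{33841}\right) 14139 = - \frac{20617667753454}{33841}$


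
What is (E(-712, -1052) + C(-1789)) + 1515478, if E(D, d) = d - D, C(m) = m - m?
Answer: 1515138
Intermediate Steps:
C(m) = 0
(E(-712, -1052) + C(-1789)) + 1515478 = ((-1052 - 1*(-712)) + 0) + 1515478 = ((-1052 + 712) + 0) + 1515478 = (-340 + 0) + 1515478 = -340 + 1515478 = 1515138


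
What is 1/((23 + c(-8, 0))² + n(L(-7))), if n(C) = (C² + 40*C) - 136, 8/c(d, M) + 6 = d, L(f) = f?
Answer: 49/6666 ≈ 0.0073507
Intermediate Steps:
c(d, M) = 8/(-6 + d)
n(C) = -136 + C² + 40*C
1/((23 + c(-8, 0))² + n(L(-7))) = 1/((23 + 8/(-6 - 8))² + (-136 + (-7)² + 40*(-7))) = 1/((23 + 8/(-14))² + (-136 + 49 - 280)) = 1/((23 + 8*(-1/14))² - 367) = 1/((23 - 4/7)² - 367) = 1/((157/7)² - 367) = 1/(24649/49 - 367) = 1/(6666/49) = 49/6666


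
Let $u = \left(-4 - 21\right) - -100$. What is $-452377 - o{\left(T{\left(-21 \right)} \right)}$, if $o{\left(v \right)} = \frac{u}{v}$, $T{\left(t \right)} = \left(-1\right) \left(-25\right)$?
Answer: $-452380$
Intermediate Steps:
$T{\left(t \right)} = 25$
$u = 75$ ($u = \left(-4 - 21\right) + 100 = -25 + 100 = 75$)
$o{\left(v \right)} = \frac{75}{v}$
$-452377 - o{\left(T{\left(-21 \right)} \right)} = -452377 - \frac{75}{25} = -452377 - 75 \cdot \frac{1}{25} = -452377 - 3 = -452380$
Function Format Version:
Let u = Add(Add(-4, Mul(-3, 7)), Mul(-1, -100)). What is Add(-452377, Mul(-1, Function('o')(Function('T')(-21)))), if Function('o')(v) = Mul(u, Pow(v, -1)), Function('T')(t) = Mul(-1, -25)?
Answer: -452380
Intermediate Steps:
Function('T')(t) = 25
u = 75 (u = Add(Add(-4, -21), 100) = Add(-25, 100) = 75)
Function('o')(v) = Mul(75, Pow(v, -1))
Add(-452377, Mul(-1, Function('o')(Function('T')(-21)))) = Add(-452377, Mul(-1, Mul(75, Pow(25, -1)))) = Add(-452377, Mul(-1, Mul(75, Rational(1, 25)))) = Add(-452377, Mul(-1, 3)) = Add(-452377, -3) = -452380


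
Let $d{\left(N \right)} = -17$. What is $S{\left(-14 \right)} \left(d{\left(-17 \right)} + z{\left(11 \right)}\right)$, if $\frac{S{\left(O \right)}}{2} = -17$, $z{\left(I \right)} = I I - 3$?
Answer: $-3434$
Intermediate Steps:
$z{\left(I \right)} = -3 + I^{2}$ ($z{\left(I \right)} = I^{2} - 3 = -3 + I^{2}$)
$S{\left(O \right)} = -34$ ($S{\left(O \right)} = 2 \left(-17\right) = -34$)
$S{\left(-14 \right)} \left(d{\left(-17 \right)} + z{\left(11 \right)}\right) = - 34 \left(-17 - \left(3 - 11^{2}\right)\right) = - 34 \left(-17 + \left(-3 + 121\right)\right) = - 34 \left(-17 + 118\right) = \left(-34\right) 101 = -3434$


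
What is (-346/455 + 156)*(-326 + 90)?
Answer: -16669624/455 ≈ -36637.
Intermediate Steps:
(-346/455 + 156)*(-326 + 90) = (-346*1/455 + 156)*(-236) = (-346/455 + 156)*(-236) = (70634/455)*(-236) = -16669624/455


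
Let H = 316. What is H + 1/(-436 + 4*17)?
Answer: 116287/368 ≈ 316.00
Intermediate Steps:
H + 1/(-436 + 4*17) = 316 + 1/(-436 + 4*17) = 316 + 1/(-436 + 68) = 316 + 1/(-368) = 316 - 1/368 = 116287/368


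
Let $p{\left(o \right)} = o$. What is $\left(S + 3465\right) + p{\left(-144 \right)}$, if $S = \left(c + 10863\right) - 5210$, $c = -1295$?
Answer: $7679$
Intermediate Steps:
$S = 4358$ ($S = \left(-1295 + 10863\right) - 5210 = 9568 - 5210 = 4358$)
$\left(S + 3465\right) + p{\left(-144 \right)} = \left(4358 + 3465\right) - 144 = 7823 - 144 = 7679$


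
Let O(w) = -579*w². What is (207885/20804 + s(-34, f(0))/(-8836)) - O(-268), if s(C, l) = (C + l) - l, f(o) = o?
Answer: 1911132584270255/45956036 ≈ 4.1586e+7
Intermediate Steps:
s(C, l) = C
(207885/20804 + s(-34, f(0))/(-8836)) - O(-268) = (207885/20804 - 34/(-8836)) - (-579)*(-268)² = (207885*(1/20804) - 34*(-1/8836)) - (-579)*71824 = (207885/20804 + 17/4418) - 1*(-41586096) = 459394799/45956036 + 41586096 = 1911132584270255/45956036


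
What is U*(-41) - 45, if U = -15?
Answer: 570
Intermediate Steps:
U*(-41) - 45 = -15*(-41) - 45 = 615 - 45 = 570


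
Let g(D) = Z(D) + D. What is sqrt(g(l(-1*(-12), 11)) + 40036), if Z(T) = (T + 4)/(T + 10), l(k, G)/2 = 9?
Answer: sqrt(7850738)/14 ≈ 200.14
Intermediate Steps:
l(k, G) = 18 (l(k, G) = 2*9 = 18)
Z(T) = (4 + T)/(10 + T)
g(D) = D + (4 + D)/(10 + D) (g(D) = (4 + D)/(10 + D) + D = D + (4 + D)/(10 + D))
sqrt(g(l(-1*(-12), 11)) + 40036) = sqrt((4 + 18 + 18*(10 + 18))/(10 + 18) + 40036) = sqrt((4 + 18 + 18*28)/28 + 40036) = sqrt((4 + 18 + 504)/28 + 40036) = sqrt((1/28)*526 + 40036) = sqrt(263/14 + 40036) = sqrt(560767/14) = sqrt(7850738)/14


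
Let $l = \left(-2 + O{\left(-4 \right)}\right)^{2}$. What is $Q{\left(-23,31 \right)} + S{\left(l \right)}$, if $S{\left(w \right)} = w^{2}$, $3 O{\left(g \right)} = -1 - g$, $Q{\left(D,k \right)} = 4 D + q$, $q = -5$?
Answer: $-96$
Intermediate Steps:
$Q{\left(D,k \right)} = -5 + 4 D$ ($Q{\left(D,k \right)} = 4 D - 5 = -5 + 4 D$)
$O{\left(g \right)} = - \frac{1}{3} - \frac{g}{3}$ ($O{\left(g \right)} = \frac{-1 - g}{3} = - \frac{1}{3} - \frac{g}{3}$)
$l = 1$ ($l = \left(-2 - -1\right)^{2} = \left(-2 + \left(- \frac{1}{3} + \frac{4}{3}\right)\right)^{2} = \left(-2 + 1\right)^{2} = \left(-1\right)^{2} = 1$)
$Q{\left(-23,31 \right)} + S{\left(l \right)} = \left(-5 + 4 \left(-23\right)\right) + 1^{2} = \left(-5 - 92\right) + 1 = -97 + 1 = -96$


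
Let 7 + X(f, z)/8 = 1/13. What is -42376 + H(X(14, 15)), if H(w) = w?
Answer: -551608/13 ≈ -42431.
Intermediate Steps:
X(f, z) = -720/13 (X(f, z) = -56 + 8/13 = -720/13)
-42376 + H(X(14, 15)) = -42376 - 720/13 = -551608/13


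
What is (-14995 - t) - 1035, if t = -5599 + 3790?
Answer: -14221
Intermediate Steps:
t = -1809
(-14995 - t) - 1035 = (-14995 - 1*(-1809)) - 1035 = (-14995 + 1809) - 1035 = -13186 - 1035 = -14221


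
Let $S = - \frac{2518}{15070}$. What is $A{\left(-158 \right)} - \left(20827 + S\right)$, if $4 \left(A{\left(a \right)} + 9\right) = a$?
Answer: $- \frac{314591267}{15070} \approx -20875.0$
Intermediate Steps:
$S = - \frac{1259}{7535}$ ($S = \left(-2518\right) \frac{1}{15070} = - \frac{1259}{7535} \approx -0.16709$)
$A{\left(a \right)} = -9 + \frac{a}{4}$
$A{\left(-158 \right)} - \left(20827 + S\right) = \left(-9 + \frac{1}{4} \left(-158\right)\right) - \frac{156930186}{7535} = \left(-9 - \frac{79}{2}\right) + \left(-20827 + \frac{1259}{7535}\right) = - \frac{97}{2} - \frac{156930186}{7535} = - \frac{314591267}{15070}$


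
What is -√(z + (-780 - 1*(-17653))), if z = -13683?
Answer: -√3190 ≈ -56.480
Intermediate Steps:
-√(z + (-780 - 1*(-17653))) = -√(-13683 + (-780 - 1*(-17653))) = -√(-13683 + (-780 + 17653)) = -√(-13683 + 16873) = -√3190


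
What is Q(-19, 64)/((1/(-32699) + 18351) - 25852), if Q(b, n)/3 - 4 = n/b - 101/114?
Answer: 49909/490550400 ≈ 0.00010174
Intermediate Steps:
Q(b, n) = 355/38 + 3*n/b (Q(b, n) = 12 + 3*(n/b - 101/114) = 12 + 3*(-101/114 + n/b) = 12 + (-101/38 + 3*n/b) = 355/38 + 3*n/b)
Q(-19, 64)/((1/(-32699) + 18351) - 25852) = (355/38 + 3*64/(-19))/((1/(-32699) + 18351) - 25852) = (355/38 + 3*64*(-1/19))/((-1/32699 + 18351) - 25852) = (355/38 - 192/19)/(600059348/32699 - 25852) = -29/(38*(-245275200/32699)) = -29/38*(-32699/245275200) = 49909/490550400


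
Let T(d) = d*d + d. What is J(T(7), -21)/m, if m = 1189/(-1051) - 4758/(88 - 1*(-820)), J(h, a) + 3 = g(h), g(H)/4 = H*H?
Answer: -5983988314/3040135 ≈ -1968.3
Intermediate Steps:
g(H) = 4*H**2 (g(H) = 4*(H*H) = 4*H**2)
T(d) = d + d**2 (T(d) = d**2 + d = d + d**2)
J(h, a) = -3 + 4*h**2
m = -3040135/477154 (m = 1189*(-1/1051) - 4758/(88 + 820) = -1189/1051 - 4758/908 = -1189/1051 - 4758*1/908 = -1189/1051 - 2379/454 = -3040135/477154 ≈ -6.3714)
J(T(7), -21)/m = (-3 + 4*(7*(1 + 7))**2)/(-3040135/477154) = (-3 + 4*(7*8)**2)*(-477154/3040135) = (-3 + 4*56**2)*(-477154/3040135) = (-3 + 4*3136)*(-477154/3040135) = (-3 + 12544)*(-477154/3040135) = 12541*(-477154/3040135) = -5983988314/3040135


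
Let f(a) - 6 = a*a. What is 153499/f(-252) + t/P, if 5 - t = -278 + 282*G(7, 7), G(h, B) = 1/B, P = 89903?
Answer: 96708047669/39968176710 ≈ 2.4196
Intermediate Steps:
f(a) = 6 + a**2 (f(a) = 6 + a*a = 6 + a**2)
t = 1699/7 (t = 5 - (-278 + 282/7) = 5 - 1*(-1664/7) = 5 + 1664/7 = 1699/7 ≈ 242.71)
153499/f(-252) + t/P = 153499/(6 + (-252)**2) + (1699/7)/89903 = 153499/(6 + 63504) + (1699/7)*(1/89903) = 153499/63510 + 1699/629321 = 96708047669/39968176710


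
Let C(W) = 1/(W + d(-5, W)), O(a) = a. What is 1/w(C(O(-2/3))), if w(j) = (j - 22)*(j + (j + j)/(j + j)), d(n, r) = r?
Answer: -16/91 ≈ -0.17582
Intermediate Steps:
C(W) = 1/(2*W) (C(W) = 1/(W + W) = 1/(2*W))
w(j) = (1 + j)*(-22 + j) (w(j) = (-22 + j)*(j + (2*j)/((2*j))) = (-22 + j)*(j + (2*j)*(1/(2*j))) = (-22 + j)*(j + 1) = (-22 + j)*(1 + j) = (1 + j)*(-22 + j))
1/w(C(O(-2/3))) = 1/(-22 + (1/(2*((-2/3))))² - 21/(2*((-2/3)))) = 1/(-22 + (1/(2*((-2*⅓))))² - 21/(2*((-2*⅓)))) = 1/(-22 + (1/(2*(-⅔)))² - 21/(2*(-⅔))) = 1/(-22 + ((½)*(-3/2))² - 21*(-3)/(2*2)) = 1/(-22 + (-¾)² - 21*(-¾)) = 1/(-22 + 9/16 + 63/4) = 1/(-91/16) = -16/91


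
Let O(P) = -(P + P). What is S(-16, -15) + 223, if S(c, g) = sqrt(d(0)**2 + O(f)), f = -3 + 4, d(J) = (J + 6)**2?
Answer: 223 + sqrt(1294) ≈ 258.97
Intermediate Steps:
d(J) = (6 + J)**2
f = 1
O(P) = -2*P
S(c, g) = sqrt(1294) (S(c, g) = sqrt(((6 + 0)**2)**2 - 2*1) = sqrt((6**2)**2 - 2) = sqrt(36**2 - 2) = sqrt(1296 - 2) = sqrt(1294))
S(-16, -15) + 223 = sqrt(1294) + 223 = 223 + sqrt(1294)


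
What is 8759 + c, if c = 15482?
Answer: 24241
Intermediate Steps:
8759 + c = 8759 + 15482 = 24241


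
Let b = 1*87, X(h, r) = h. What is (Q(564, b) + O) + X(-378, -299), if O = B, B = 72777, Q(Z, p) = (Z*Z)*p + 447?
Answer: 27747198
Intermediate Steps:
b = 87
Q(Z, p) = 447 + p*Z² (Q(Z, p) = Z²*p + 447 = p*Z² + 447 = 447 + p*Z²)
O = 72777
(Q(564, b) + O) + X(-378, -299) = ((447 + 87*564²) + 72777) - 378 = ((447 + 87*318096) + 72777) - 378 = ((447 + 27674352) + 72777) - 378 = (27674799 + 72777) - 378 = 27747576 - 378 = 27747198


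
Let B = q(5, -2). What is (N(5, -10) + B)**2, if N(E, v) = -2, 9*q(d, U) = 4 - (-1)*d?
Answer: 1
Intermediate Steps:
q(d, U) = 4/9 + d/9 (q(d, U) = (4 - (-1)*d)/9 = (4 + d)/9 = 4/9 + d/9)
B = 1 (B = 4/9 + (1/9)*5 = 4/9 + 5/9 = 1)
(N(5, -10) + B)**2 = (-2 + 1)**2 = (-1)**2 = 1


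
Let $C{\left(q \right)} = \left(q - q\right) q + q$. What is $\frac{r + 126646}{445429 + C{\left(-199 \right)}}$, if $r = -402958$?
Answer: $- \frac{46052}{74205} \approx -0.62061$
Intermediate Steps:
$C{\left(q \right)} = q$ ($C{\left(q \right)} = 0 q + q = 0 + q = q$)
$\frac{r + 126646}{445429 + C{\left(-199 \right)}} = \frac{-402958 + 126646}{445429 - 199} = - \frac{276312}{445230} = \left(-276312\right) \frac{1}{445230} = - \frac{46052}{74205}$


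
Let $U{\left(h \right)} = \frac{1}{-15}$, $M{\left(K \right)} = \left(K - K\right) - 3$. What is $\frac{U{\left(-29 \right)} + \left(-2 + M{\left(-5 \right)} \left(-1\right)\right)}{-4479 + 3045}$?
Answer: $- \frac{7}{10755} \approx -0.00065086$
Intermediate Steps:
$M{\left(K \right)} = -3$ ($M{\left(K \right)} = 0 - 3 = -3$)
$U{\left(h \right)} = - \frac{1}{15}$
$\frac{U{\left(-29 \right)} + \left(-2 + M{\left(-5 \right)} \left(-1\right)\right)}{-4479 + 3045} = \frac{- \frac{1}{15} - -1}{-4479 + 3045} = \frac{- \frac{1}{15} + \left(-2 + 3\right)}{-1434} = \left(- \frac{1}{15} + 1\right) \left(- \frac{1}{1434}\right) = \frac{14}{15} \left(- \frac{1}{1434}\right) = - \frac{7}{10755}$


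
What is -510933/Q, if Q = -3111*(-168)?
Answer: -170311/174216 ≈ -0.97758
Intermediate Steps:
Q = 522648
-510933/Q = -510933/522648 = -510933*1/522648 = -170311/174216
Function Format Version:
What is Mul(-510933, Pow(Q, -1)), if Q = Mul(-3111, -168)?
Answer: Rational(-170311, 174216) ≈ -0.97758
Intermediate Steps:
Q = 522648
Mul(-510933, Pow(Q, -1)) = Mul(-510933, Pow(522648, -1)) = Mul(-510933, Rational(1, 522648)) = Rational(-170311, 174216)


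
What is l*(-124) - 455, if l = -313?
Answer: 38357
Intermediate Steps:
l*(-124) - 455 = -313*(-124) - 455 = 38812 - 455 = 38357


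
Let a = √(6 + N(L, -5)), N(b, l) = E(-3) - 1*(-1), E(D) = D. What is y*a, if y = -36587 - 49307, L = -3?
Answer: -171788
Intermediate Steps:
y = -85894
N(b, l) = -2 (N(b, l) = -3 - 1*(-1) = -3 + 1 = -2)
a = 2 (a = √(6 - 2) = √4 = 2)
y*a = -85894*2 = -171788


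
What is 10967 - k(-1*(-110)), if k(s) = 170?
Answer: 10797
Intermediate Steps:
10967 - k(-1*(-110)) = 10967 - 1*170 = 10967 - 170 = 10797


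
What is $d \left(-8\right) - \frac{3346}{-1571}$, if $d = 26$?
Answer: $- \frac{323422}{1571} \approx -205.87$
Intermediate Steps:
$d \left(-8\right) - \frac{3346}{-1571} = 26 \left(-8\right) - \frac{3346}{-1571} = -208 - - \frac{3346}{1571} = -208 + \frac{3346}{1571} = - \frac{323422}{1571}$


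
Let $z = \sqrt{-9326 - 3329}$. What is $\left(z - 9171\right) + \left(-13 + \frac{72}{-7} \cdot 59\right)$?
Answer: $- \frac{68536}{7} + i \sqrt{12655} \approx -9790.9 + 112.49 i$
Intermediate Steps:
$z = i \sqrt{12655}$ ($z = \sqrt{-12655} = i \sqrt{12655} \approx 112.49 i$)
$\left(z - 9171\right) + \left(-13 + \frac{72}{-7} \cdot 59\right) = \left(i \sqrt{12655} - 9171\right) + \left(-13 + \frac{72}{-7} \cdot 59\right) = \left(-9171 + i \sqrt{12655}\right) + \left(-13 + 72 \left(- \frac{1}{7}\right) 59\right) = \left(-9171 + i \sqrt{12655}\right) - \frac{4339}{7} = - \frac{68536}{7} + i \sqrt{12655}$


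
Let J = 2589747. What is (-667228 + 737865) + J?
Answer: 2660384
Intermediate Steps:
(-667228 + 737865) + J = (-667228 + 737865) + 2589747 = 70637 + 2589747 = 2660384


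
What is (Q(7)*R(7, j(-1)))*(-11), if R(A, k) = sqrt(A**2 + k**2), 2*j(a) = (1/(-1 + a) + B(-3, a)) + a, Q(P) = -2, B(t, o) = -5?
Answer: 11*sqrt(953)/2 ≈ 169.79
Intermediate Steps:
j(a) = -5/2 + a/2 + 1/(2*(-1 + a)) (j(a) = ((1/(-1 + a) - 5) + a)/2 = ((-5 + 1/(-1 + a)) + a)/2 = (-5 + a + 1/(-1 + a))/2 = -5/2 + a/2 + 1/(2*(-1 + a)))
(Q(7)*R(7, j(-1)))*(-11) = -2*sqrt(7**2 + ((6 + (-1)**2 - 6*(-1))/(2*(-1 - 1)))**2)*(-11) = -2*sqrt(49 + ((1/2)*(6 + 1 + 6)/(-2))**2)*(-11) = -2*sqrt(49 + ((1/2)*(-1/2)*13)**2)*(-11) = -2*sqrt(49 + (-13/4)**2)*(-11) = -2*sqrt(49 + 169/16)*(-11) = -sqrt(953)/2*(-11) = 11*sqrt(953)/2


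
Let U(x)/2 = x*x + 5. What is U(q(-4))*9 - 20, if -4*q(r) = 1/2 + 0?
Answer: 2249/32 ≈ 70.281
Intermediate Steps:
q(r) = -1/8 (q(r) = -(1/2 + 0)/4 = -1/4*1/2 = -1/8)
U(x) = 10 + 2*x**2 (U(x) = 2*(x*x + 5) = 2*(x**2 + 5) = 2*(5 + x**2) = 10 + 2*x**2)
U(q(-4))*9 - 20 = (10 + 2*(-1/8)**2)*9 - 20 = (10 + 2*(1/64))*9 - 20 = (10 + 1/32)*9 - 20 = (321/32)*9 - 20 = 2889/32 - 20 = 2249/32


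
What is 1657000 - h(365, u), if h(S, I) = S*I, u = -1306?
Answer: 2133690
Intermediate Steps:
h(S, I) = I*S
1657000 - h(365, u) = 1657000 - (-1306)*365 = 1657000 - 1*(-476690) = 1657000 + 476690 = 2133690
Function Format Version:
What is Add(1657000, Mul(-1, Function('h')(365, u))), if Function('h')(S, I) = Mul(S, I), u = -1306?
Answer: 2133690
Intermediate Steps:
Function('h')(S, I) = Mul(I, S)
Add(1657000, Mul(-1, Function('h')(365, u))) = Add(1657000, Mul(-1, Mul(-1306, 365))) = Add(1657000, Mul(-1, -476690)) = Add(1657000, 476690) = 2133690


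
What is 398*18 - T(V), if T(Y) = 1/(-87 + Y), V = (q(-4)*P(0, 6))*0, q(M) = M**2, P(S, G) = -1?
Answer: 623269/87 ≈ 7164.0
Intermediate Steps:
V = 0 (V = ((-4)**2*(-1))*0 = (16*(-1))*0 = -16*0 = 0)
398*18 - T(V) = 398*18 - 1/(-87 + 0) = 7164 - 1/(-87) = 7164 - 1*(-1/87) = 7164 + 1/87 = 623269/87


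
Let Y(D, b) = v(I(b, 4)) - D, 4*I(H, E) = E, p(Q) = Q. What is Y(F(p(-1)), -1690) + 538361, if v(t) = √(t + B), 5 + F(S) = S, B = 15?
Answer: 538371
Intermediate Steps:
I(H, E) = E/4
F(S) = -5 + S
v(t) = √(15 + t) (v(t) = √(t + 15) = √(15 + t))
Y(D, b) = 4 - D (Y(D, b) = √(15 + (¼)*4) - D = √(15 + 1) - D = √16 - D = 4 - D)
Y(F(p(-1)), -1690) + 538361 = (4 - (-5 - 1)) + 538361 = (4 - 1*(-6)) + 538361 = (4 + 6) + 538361 = 10 + 538361 = 538371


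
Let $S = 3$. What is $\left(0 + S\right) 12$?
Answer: $36$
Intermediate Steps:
$\left(0 + S\right) 12 = \left(0 + 3\right) 12 = 3 \cdot 12 = 36$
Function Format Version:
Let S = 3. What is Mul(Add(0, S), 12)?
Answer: 36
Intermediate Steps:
Mul(Add(0, S), 12) = Mul(Add(0, 3), 12) = Mul(3, 12) = 36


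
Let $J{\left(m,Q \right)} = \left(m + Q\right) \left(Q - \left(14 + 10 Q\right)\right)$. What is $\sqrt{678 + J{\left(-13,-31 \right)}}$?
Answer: $17 i \sqrt{38} \approx 104.8 i$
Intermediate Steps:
$J{\left(m,Q \right)} = \left(-14 - 9 Q\right) \left(Q + m\right)$ ($J{\left(m,Q \right)} = \left(Q + m\right) \left(Q - \left(14 + 10 Q\right)\right) = \left(Q + m\right) \left(-14 - 9 Q\right) = \left(-14 - 9 Q\right) \left(Q + m\right)$)
$\sqrt{678 + J{\left(-13,-31 \right)}} = \sqrt{678 - \left(-616 + 3627 + 8649\right)} = \sqrt{678 + \left(434 + 182 - 8649 - 3627\right)} = \sqrt{678 - 11660} = \sqrt{-10982} = 17 i \sqrt{38}$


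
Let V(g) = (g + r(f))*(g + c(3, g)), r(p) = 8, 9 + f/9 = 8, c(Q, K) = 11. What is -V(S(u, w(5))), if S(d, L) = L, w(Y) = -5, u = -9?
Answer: -18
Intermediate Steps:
f = -9 (f = -81 + 9*8 = -81 + 72 = -9)
V(g) = (8 + g)*(11 + g) (V(g) = (g + 8)*(g + 11) = (8 + g)*(11 + g))
-V(S(u, w(5))) = -(88 + (-5)² + 19*(-5)) = -(88 + 25 - 95) = -1*18 = -18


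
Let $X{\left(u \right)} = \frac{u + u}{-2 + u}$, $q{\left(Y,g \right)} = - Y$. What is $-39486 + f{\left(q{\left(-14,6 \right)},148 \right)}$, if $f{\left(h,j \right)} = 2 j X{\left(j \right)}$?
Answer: $- \frac{2838670}{73} \approx -38886.0$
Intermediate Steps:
$X{\left(u \right)} = \frac{2 u}{-2 + u}$
$f{\left(h,j \right)} = \frac{4 j^{2}}{-2 + j}$ ($f{\left(h,j \right)} = 2 j \frac{2 j}{-2 + j} = \frac{4 j^{2}}{-2 + j}$)
$-39486 + f{\left(q{\left(-14,6 \right)},148 \right)} = -39486 + \frac{4 \cdot 148^{2}}{-2 + 148} = -39486 + 4 \cdot 21904 \cdot \frac{1}{146} = -39486 + \frac{43808}{73} = - \frac{2838670}{73}$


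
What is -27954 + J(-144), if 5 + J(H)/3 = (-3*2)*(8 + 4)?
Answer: -28185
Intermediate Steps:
J(H) = -231 (J(H) = -15 + 3*((-3*2)*(8 + 4)) = -15 + 3*(-6*12) = -15 + 3*(-72) = -15 - 216 = -231)
-27954 + J(-144) = -27954 - 231 = -28185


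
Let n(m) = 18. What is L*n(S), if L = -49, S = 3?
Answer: -882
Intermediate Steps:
L*n(S) = -49*18 = -882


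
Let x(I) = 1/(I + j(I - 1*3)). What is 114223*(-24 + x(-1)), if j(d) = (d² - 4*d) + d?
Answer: -73902281/27 ≈ -2.7371e+6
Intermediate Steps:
j(d) = d² - 3*d
x(I) = 1/(I + (-6 + I)*(-3 + I)) (x(I) = 1/(I + (I - 1*3)*(-3 + (I - 1*3))) = 1/(I + (I - 3)*(-3 + (I - 3))) = 1/(I + (-3 + I)*(-3 + (-3 + I))) = 1/(I + (-3 + I)*(-6 + I)) = 1/(I + (-6 + I)*(-3 + I)))
114223*(-24 + x(-1)) = 114223*(-24 + 1/(-1 + (-6 - 1)*(-3 - 1))) = 114223*(-24 + 1/(-1 - 7*(-4))) = 114223*(-24 + 1/(-1 + 28)) = 114223*(-24 + 1/27) = 114223*(-647/27) = -73902281/27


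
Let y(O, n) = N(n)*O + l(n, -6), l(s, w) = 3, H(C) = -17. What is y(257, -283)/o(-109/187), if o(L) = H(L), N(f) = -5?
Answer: 1282/17 ≈ 75.412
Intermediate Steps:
o(L) = -17
y(O, n) = 3 - 5*O (y(O, n) = -5*O + 3 = 3 - 5*O)
y(257, -283)/o(-109/187) = (3 - 5*257)/(-17) = (3 - 1285)*(-1/17) = -1282*(-1/17) = 1282/17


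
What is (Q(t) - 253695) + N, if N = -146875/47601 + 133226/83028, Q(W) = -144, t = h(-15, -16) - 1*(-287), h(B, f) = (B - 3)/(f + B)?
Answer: -167205394435061/658702638 ≈ -2.5384e+5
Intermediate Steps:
h(B, f) = (-3 + B)/(B + f)
t = 8915/31 (t = (-3 - 15)/(-15 - 16) - 1*(-287) = -18/(-31) + 287 = -1/31*(-18) + 287 = 18/31 + 287 = 8915/31 ≈ 287.58)
N = -975507779/658702638 (N = -146875*1/47601 + 133226*(1/83028) = -146875/47601 + 66613/41514 = -975507779/658702638 ≈ -1.4810)
(Q(t) - 253695) + N = (-144 - 253695) - 975507779/658702638 = -253839 - 975507779/658702638 = -167205394435061/658702638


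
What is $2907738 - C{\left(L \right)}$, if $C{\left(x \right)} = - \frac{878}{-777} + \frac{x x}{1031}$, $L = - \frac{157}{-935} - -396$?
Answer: $\frac{2036269572628087547}{700330282575} \approx 2.9076 \cdot 10^{6}$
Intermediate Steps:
$L = \frac{370417}{935}$ ($L = \left(-157\right) \left(- \frac{1}{935}\right) + 396 = \frac{157}{935} + 396 = \frac{370417}{935} \approx 396.17$)
$C{\left(x \right)} = \frac{878}{777} + \frac{x^{2}}{1031}$ ($C{\left(x \right)} = \left(-878\right) \left(- \frac{1}{777}\right) + x^{2} \cdot \frac{1}{1031} = \frac{878}{777} + \frac{x^{2}}{1031}$)
$2907738 - C{\left(L \right)} = 2907738 - \left(\frac{878}{777} + \frac{\left(\frac{370417}{935}\right)^{2}}{1031}\right) = 2907738 - \left(\frac{878}{777} + \frac{1}{1031} \cdot \frac{137208753889}{874225}\right) = 2907738 - \left(\frac{878}{777} + \frac{137208753889}{901325975}\right) = 2907738 - \frac{107402565977803}{700330282575} = \frac{2036269572628087547}{700330282575}$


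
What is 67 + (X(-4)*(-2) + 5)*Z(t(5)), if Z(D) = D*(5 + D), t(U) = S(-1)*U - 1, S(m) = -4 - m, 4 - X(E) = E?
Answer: -1869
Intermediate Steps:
X(E) = 4 - E
t(U) = -1 - 3*U (t(U) = (-4 - 1*(-1))*U - 1 = (-4 + 1)*U - 1 = -3*U - 1 = -1 - 3*U)
67 + (X(-4)*(-2) + 5)*Z(t(5)) = 67 + ((4 - 1*(-4))*(-2) + 5)*((-1 - 3*5)*(5 + (-1 - 3*5))) = 67 + ((4 + 4)*(-2) + 5)*((-1 - 15)*(5 + (-1 - 15))) = 67 + (8*(-2) + 5)*(-16*(5 - 16)) = 67 + (-16 + 5)*(-16*(-11)) = 67 - 11*176 = 67 - 1936 = -1869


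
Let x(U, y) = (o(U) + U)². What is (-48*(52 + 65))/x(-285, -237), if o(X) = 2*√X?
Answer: -5616/(285 - 2*I*√285)² ≈ -0.066297 - 0.015932*I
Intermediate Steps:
x(U, y) = (U + 2*√U)² (x(U, y) = (2*√U + U)² = (U + 2*√U)²)
(-48*(52 + 65))/x(-285, -237) = (-48*(52 + 65))/((-285 + 2*√(-285))²) = (-48*117)/((-285 + 2*(I*√285))²) = -5616/(-285 + 2*I*√285)²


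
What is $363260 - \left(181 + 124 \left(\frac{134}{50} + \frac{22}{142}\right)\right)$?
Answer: $\frac{643841257}{1775} \approx 3.6273 \cdot 10^{5}$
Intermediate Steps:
$363260 - \left(181 + 124 \left(\frac{134}{50} + \frac{22}{142}\right)\right) = 363260 - \left(181 + 124 \left(134 \cdot \frac{1}{50} + 22 \cdot \frac{1}{142}\right)\right) = 363260 - \left(181 + 124 \left(\frac{67}{25} + \frac{11}{71}\right)\right) = 363260 - \frac{945243}{1775} = \frac{643841257}{1775}$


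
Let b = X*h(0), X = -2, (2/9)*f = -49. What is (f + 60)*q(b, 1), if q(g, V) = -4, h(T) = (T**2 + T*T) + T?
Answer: 642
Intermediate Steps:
f = -441/2 (f = (9/2)*(-49) = -441/2 ≈ -220.50)
h(T) = T + 2*T**2 (h(T) = (T**2 + T**2) + T = 2*T**2 + T = T + 2*T**2)
b = 0 (b = -0*(1 + 2*0) = -0*(1 + 0) = -0 = -2*0 = 0)
(f + 60)*q(b, 1) = (-441/2 + 60)*(-4) = -321/2*(-4) = 642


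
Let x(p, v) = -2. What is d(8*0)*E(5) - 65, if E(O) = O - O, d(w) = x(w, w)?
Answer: -65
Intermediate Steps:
d(w) = -2
E(O) = 0
d(8*0)*E(5) - 65 = -2*0 - 65 = 0 - 65 = -65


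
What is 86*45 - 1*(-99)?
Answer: 3969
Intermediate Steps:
86*45 - 1*(-99) = 3870 + 99 = 3969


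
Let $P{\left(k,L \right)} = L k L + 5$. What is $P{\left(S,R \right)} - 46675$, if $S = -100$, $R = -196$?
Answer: $-3888270$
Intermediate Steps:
$P{\left(k,L \right)} = 5 + k L^{2}$ ($P{\left(k,L \right)} = k L^{2} + 5 = 5 + k L^{2}$)
$P{\left(S,R \right)} - 46675 = \left(5 - 100 \left(-196\right)^{2}\right) - 46675 = \left(5 - 3841600\right) - 46675 = -3841595 - 46675 = -3888270$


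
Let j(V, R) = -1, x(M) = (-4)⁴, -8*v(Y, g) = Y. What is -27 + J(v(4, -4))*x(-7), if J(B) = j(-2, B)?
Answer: -283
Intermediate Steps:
v(Y, g) = -Y/8
x(M) = 256
J(B) = -1
-27 + J(v(4, -4))*x(-7) = -27 - 1*256 = -27 - 256 = -283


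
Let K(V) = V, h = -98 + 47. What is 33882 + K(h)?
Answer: 33831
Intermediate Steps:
h = -51
33882 + K(h) = 33882 - 51 = 33831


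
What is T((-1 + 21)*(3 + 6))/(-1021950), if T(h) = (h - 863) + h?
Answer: 503/1021950 ≈ 0.00049220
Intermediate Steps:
T(h) = -863 + 2*h (T(h) = (-863 + h) + h = -863 + 2*h)
T((-1 + 21)*(3 + 6))/(-1021950) = (-863 + 2*((-1 + 21)*(3 + 6)))/(-1021950) = (-863 + 2*(20*9))*(-1/1021950) = (-863 + 2*180)*(-1/1021950) = (-863 + 360)*(-1/1021950) = -503*(-1/1021950) = 503/1021950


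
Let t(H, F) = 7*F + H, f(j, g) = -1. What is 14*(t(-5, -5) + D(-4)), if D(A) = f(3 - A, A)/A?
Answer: -1113/2 ≈ -556.50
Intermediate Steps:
D(A) = -1/A
t(H, F) = H + 7*F
14*(t(-5, -5) + D(-4)) = 14*((-5 + 7*(-5)) - 1/(-4)) = 14*((-5 - 35) - 1*(-¼)) = 14*(-40 + ¼) = 14*(-159/4) = -1113/2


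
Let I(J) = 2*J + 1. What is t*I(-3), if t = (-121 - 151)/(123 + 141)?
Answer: 170/33 ≈ 5.1515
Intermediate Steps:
I(J) = 1 + 2*J
t = -34/33 (t = -272/264 = -272*1/264 = -34/33 ≈ -1.0303)
t*I(-3) = -34*(1 + 2*(-3))/33 = -34*(1 - 6)/33 = -34/33*(-5) = 170/33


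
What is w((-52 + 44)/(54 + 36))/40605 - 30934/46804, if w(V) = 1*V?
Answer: -28261782683/42760719450 ≈ -0.66093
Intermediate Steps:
w(V) = V
w((-52 + 44)/(54 + 36))/40605 - 30934/46804 = ((-52 + 44)/(54 + 36))/40605 - 30934/46804 = -8/90*(1/40605) - 30934*1/46804 = -8*1/90*(1/40605) - 15467/23402 = -4/45*1/40605 - 15467/23402 = -4/1827225 - 15467/23402 = -28261782683/42760719450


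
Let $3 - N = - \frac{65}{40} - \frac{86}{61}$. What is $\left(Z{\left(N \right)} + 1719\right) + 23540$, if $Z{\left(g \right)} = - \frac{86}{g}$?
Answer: $\frac{74345787}{2945} \approx 25245.0$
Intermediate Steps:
$N = \frac{2945}{488}$ ($N = 3 - \left(- \frac{65}{40} - \frac{86}{61}\right) = 3 - \left(\left(-65\right) \frac{1}{40} - \frac{86}{61}\right) = 3 - \left(- \frac{13}{8} - \frac{86}{61}\right) = 3 - - \frac{1481}{488} = 3 + \frac{1481}{488} = \frac{2945}{488} \approx 6.0348$)
$\left(Z{\left(N \right)} + 1719\right) + 23540 = \left(- \frac{86}{\frac{2945}{488}} + 1719\right) + 23540 = \left(\left(-86\right) \frac{488}{2945} + 1719\right) + 23540 = \left(- \frac{41968}{2945} + 1719\right) + 23540 = \frac{5020487}{2945} + 23540 = \frac{74345787}{2945}$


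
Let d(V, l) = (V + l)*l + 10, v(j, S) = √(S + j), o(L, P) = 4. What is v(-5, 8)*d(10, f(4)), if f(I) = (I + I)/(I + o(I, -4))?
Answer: 21*√3 ≈ 36.373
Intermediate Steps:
f(I) = 2*I/(4 + I) (f(I) = (I + I)/(I + 4) = (2*I)/(4 + I) = 2*I/(4 + I))
d(V, l) = 10 + l*(V + l) (d(V, l) = l*(V + l) + 10 = 10 + l*(V + l))
v(-5, 8)*d(10, f(4)) = √(8 - 5)*(10 + (2*4/(4 + 4))² + 10*(2*4/(4 + 4))) = √3*(10 + (2*4/8)² + 10*(2*4/8)) = √3*(10 + (2*4*(⅛))² + 10*(2*4*(⅛))) = √3*(10 + 1² + 10*1) = √3*(10 + 1 + 10) = √3*21 = 21*√3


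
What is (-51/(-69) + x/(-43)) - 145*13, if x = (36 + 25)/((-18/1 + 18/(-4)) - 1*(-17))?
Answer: -20496068/10879 ≈ -1884.0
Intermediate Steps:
x = -122/11 (x = 61/((-18*1 + 18*(-¼)) + 17) = 61/((-18 - 9/2) + 17) = 61/(-45/2 + 17) = 61/(-11/2) = 61*(-2/11) = -122/11 ≈ -11.091)
(-51/(-69) + x/(-43)) - 145*13 = (-51/(-69) - 122/11/(-43)) - 145*13 = (-51*(-1/69) - 122/11*(-1/43)) - 1885 = (17/23 + 122/473) - 1885 = 10847/10879 - 1885 = -20496068/10879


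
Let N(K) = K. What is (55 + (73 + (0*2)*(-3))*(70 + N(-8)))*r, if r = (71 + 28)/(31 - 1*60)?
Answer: -453519/29 ≈ -15639.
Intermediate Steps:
r = -99/29 (r = 99/(31 - 60) = 99/(-29) = 99*(-1/29) = -99/29 ≈ -3.4138)
(55 + (73 + (0*2)*(-3))*(70 + N(-8)))*r = (55 + (73 + (0*2)*(-3))*(70 - 8))*(-99/29) = (55 + (73 + 0*(-3))*62)*(-99/29) = (55 + (73 + 0)*62)*(-99/29) = (55 + 73*62)*(-99/29) = (55 + 4526)*(-99/29) = 4581*(-99/29) = -453519/29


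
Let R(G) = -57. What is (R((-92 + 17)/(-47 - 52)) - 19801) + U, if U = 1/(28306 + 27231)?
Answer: -1102853745/55537 ≈ -19858.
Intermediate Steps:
U = 1/55537 ≈ 1.8006e-5
(R((-92 + 17)/(-47 - 52)) - 19801) + U = (-57 - 19801) + 1/55537 = -19858 + 1/55537 = -1102853745/55537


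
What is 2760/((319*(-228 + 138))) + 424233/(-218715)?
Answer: -142037587/69770085 ≈ -2.0358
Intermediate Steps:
2760/((319*(-228 + 138))) + 424233/(-218715) = 2760/((319*(-90))) + 424233*(-1/218715) = 2760/(-28710) - 141411/72905 = 2760*(-1/28710) - 141411/72905 = -92/957 - 141411/72905 = -142037587/69770085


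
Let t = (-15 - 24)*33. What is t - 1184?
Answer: -2471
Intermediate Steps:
t = -1287 (t = -39*33 = -1287)
t - 1184 = -1287 - 1184 = -2471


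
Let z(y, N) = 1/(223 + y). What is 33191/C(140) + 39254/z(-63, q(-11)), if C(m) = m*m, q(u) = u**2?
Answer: 123100577191/19600 ≈ 6.2806e+6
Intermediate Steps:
C(m) = m**2
33191/C(140) + 39254/z(-63, q(-11)) = 33191/(140**2) + 39254/(1/(223 - 63)) = 33191/19600 + 39254/(1/160) = 33191*(1/19600) + 39254/(1/160) = 33191/19600 + 39254*160 = 33191/19600 + 6280640 = 123100577191/19600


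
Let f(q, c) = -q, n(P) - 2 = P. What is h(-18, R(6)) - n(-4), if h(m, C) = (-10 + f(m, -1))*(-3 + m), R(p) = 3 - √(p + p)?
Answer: -166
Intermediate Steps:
n(P) = 2 + P
R(p) = 3 - √2*√p (R(p) = 3 - √(2*p) = 3 - √2*√p)
h(m, C) = (-10 - m)*(-3 + m)
h(-18, R(6)) - n(-4) = (30 - 1*(-18)² - 7*(-18)) - (2 - 4) = (30 - 1*324 + 126) - 1*(-2) = (30 - 324 + 126) + 2 = -168 + 2 = -166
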